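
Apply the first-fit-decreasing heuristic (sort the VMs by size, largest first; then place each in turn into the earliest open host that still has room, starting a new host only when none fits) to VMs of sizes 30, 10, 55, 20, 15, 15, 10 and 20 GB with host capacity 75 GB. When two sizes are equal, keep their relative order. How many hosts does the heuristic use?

3

Sorted descending: 55, 30, 20, 20, 15, 15, 10, 10.
  55 → host 1 (new)  [load 55/75]
  30 → host 2 (new)  [load 30/75]
  20 → host 1  [load 75/75]
  20 → host 2  [load 50/75]
  15 → host 2  [load 65/75]
  15 → host 3 (new)  [load 15/75]
  10 → host 2  [load 75/75]
  10 → host 3  [load 25/75]
3 hosts opened.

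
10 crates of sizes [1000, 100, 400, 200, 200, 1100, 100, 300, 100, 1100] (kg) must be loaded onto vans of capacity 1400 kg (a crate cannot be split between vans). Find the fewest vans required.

Total = 1100 + 1100 + 1000 + 400 + 300 + 200 + 200 + 100 + 100 + 100 = 4600 kg.
Lower bound: ⌈4600/1400⌉ = 4 vans.
A packing using 4 vans:
  van 1: 1100 + 300 = 1400
  van 2: 1100 + 200 + 100 = 1400
  van 3: 1000 + 400 = 1400
  van 4: 200 + 100 + 100 = 400
This matches the lower bound, so 4 is optimal.

4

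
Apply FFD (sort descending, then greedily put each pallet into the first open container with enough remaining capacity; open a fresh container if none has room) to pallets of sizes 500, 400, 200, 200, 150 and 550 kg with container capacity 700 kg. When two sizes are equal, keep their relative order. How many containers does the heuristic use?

Sorted descending: 550, 500, 400, 200, 200, 150.
  550 → container 1 (new)  [load 550/700]
  500 → container 2 (new)  [load 500/700]
  400 → container 3 (new)  [load 400/700]
  200 → container 2  [load 700/700]
  200 → container 3  [load 600/700]
  150 → container 1  [load 700/700]
3 containers opened.

3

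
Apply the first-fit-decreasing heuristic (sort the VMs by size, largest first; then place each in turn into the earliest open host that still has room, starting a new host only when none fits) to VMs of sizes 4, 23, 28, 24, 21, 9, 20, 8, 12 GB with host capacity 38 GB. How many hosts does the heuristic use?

Sorted descending: 28, 24, 23, 21, 20, 12, 9, 8, 4.
  28 → host 1 (new)  [load 28/38]
  24 → host 2 (new)  [load 24/38]
  23 → host 3 (new)  [load 23/38]
  21 → host 4 (new)  [load 21/38]
  20 → host 5 (new)  [load 20/38]
  12 → host 2  [load 36/38]
  9 → host 1  [load 37/38]
  8 → host 3  [load 31/38]
  4 → host 3  [load 35/38]
5 hosts opened.

5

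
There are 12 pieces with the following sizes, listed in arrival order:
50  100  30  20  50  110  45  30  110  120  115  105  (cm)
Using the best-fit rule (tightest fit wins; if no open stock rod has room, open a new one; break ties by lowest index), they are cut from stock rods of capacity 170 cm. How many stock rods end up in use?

  50 → stock rod 1 (new)  [load 50/170]
  100 → stock rod 1  [load 150/170]
  30 → stock rod 2 (new)  [load 30/170]
  20 → stock rod 1  [load 170/170]
  50 → stock rod 2  [load 80/170]
  110 → stock rod 3 (new)  [load 110/170]
  45 → stock rod 3  [load 155/170]
  30 → stock rod 2  [load 110/170]
  110 → stock rod 4 (new)  [load 110/170]
  120 → stock rod 5 (new)  [load 120/170]
  115 → stock rod 6 (new)  [load 115/170]
  105 → stock rod 7 (new)  [load 105/170]
7 stock rods opened.

7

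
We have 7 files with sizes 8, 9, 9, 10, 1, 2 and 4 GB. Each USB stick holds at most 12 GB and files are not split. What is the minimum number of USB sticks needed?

4

Total = 10 + 9 + 9 + 8 + 4 + 2 + 1 = 43 GB.
Lower bound: ⌈43/12⌉ = 4 USB sticks.
A packing using 4 USB sticks:
  USB stick 1: 10 + 2 = 12
  USB stick 2: 9 + 1 = 10
  USB stick 3: 9 = 9
  USB stick 4: 8 + 4 = 12
This matches the lower bound, so 4 is optimal.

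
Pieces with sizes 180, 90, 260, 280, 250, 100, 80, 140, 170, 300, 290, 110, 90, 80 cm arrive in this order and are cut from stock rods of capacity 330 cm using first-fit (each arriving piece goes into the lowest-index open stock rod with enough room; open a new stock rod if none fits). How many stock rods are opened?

  180 → stock rod 1 (new)  [load 180/330]
  90 → stock rod 1  [load 270/330]
  260 → stock rod 2 (new)  [load 260/330]
  280 → stock rod 3 (new)  [load 280/330]
  250 → stock rod 4 (new)  [load 250/330]
  100 → stock rod 5 (new)  [load 100/330]
  80 → stock rod 4  [load 330/330]
  140 → stock rod 5  [load 240/330]
  170 → stock rod 6 (new)  [load 170/330]
  300 → stock rod 7 (new)  [load 300/330]
  290 → stock rod 8 (new)  [load 290/330]
  110 → stock rod 6  [load 280/330]
  90 → stock rod 5  [load 330/330]
  80 → stock rod 9 (new)  [load 80/330]
9 stock rods opened.

9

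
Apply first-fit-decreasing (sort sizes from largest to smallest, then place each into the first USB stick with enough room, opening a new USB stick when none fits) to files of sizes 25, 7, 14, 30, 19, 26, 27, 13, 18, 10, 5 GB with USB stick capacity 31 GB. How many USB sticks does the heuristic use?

Sorted descending: 30, 27, 26, 25, 19, 18, 14, 13, 10, 7, 5.
  30 → USB stick 1 (new)  [load 30/31]
  27 → USB stick 2 (new)  [load 27/31]
  26 → USB stick 3 (new)  [load 26/31]
  25 → USB stick 4 (new)  [load 25/31]
  19 → USB stick 5 (new)  [load 19/31]
  18 → USB stick 6 (new)  [load 18/31]
  14 → USB stick 7 (new)  [load 14/31]
  13 → USB stick 6  [load 31/31]
  10 → USB stick 5  [load 29/31]
  7 → USB stick 7  [load 21/31]
  5 → USB stick 3  [load 31/31]
7 USB sticks opened.

7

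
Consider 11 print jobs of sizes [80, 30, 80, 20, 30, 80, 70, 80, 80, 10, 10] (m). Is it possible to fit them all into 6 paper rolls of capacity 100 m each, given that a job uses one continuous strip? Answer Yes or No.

Total = 570 m; ⌈570/100⌉ = 6.
The bound of 6 does not rule out 6, but exhaustive search shows no assignment into 6 paper rolls of capacity 100 m exists — the minimum is 7.

No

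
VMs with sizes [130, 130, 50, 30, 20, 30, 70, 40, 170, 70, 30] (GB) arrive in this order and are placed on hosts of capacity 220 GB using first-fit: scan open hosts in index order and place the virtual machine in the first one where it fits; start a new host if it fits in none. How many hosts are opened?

4

  130 → host 1 (new)  [load 130/220]
  130 → host 2 (new)  [load 130/220]
  50 → host 1  [load 180/220]
  30 → host 1  [load 210/220]
  20 → host 2  [load 150/220]
  30 → host 2  [load 180/220]
  70 → host 3 (new)  [load 70/220]
  40 → host 2  [load 220/220]
  170 → host 4 (new)  [load 170/220]
  70 → host 3  [load 140/220]
  30 → host 3  [load 170/220]
4 hosts opened.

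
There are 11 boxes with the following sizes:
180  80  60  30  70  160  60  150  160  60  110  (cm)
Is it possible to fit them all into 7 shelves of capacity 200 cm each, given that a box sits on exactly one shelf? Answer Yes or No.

A valid assignment using 7 shelves:
  shelf 1: 180 = 180
  shelf 2: 160 + 30 = 190
  shelf 3: 160 = 160
  shelf 4: 150 = 150
  shelf 5: 110 + 80 = 190
  shelf 6: 70 + 60 + 60 = 190
  shelf 7: 60 = 60
Every load is within 200 cm, so 7 shelves suffice.

Yes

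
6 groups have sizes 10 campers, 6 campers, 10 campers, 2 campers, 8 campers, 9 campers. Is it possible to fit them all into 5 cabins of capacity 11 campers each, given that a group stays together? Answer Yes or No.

A valid assignment using 5 cabins:
  cabin 1: 10 = 10
  cabin 2: 10 = 10
  cabin 3: 9 + 2 = 11
  cabin 4: 8 = 8
  cabin 5: 6 = 6
Every load is within 11 campers, so 5 cabins suffice.

Yes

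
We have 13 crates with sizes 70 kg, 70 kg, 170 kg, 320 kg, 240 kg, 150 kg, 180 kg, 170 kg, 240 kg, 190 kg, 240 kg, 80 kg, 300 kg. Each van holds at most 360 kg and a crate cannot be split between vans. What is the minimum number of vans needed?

8

Total = 320 + 300 + 240 + 240 + 240 + 190 + 180 + 170 + 170 + 150 + 80 + 70 + 70 = 2420 kg.
Lower bound: ⌈2420/360⌉ = 7 vans.
A packing using 8 vans:
  van 1: 320 = 320
  van 2: 300 = 300
  van 3: 240 + 80 = 320
  van 4: 240 + 70 = 310
  van 5: 240 + 70 = 310
  van 6: 190 + 170 = 360
  van 7: 180 + 170 = 350
  van 8: 150 = 150
No arrangement into 7 vans stays within capacity, so 8 is optimal.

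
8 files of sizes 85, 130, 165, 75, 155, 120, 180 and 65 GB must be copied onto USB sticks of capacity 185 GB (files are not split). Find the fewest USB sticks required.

6

Total = 180 + 165 + 155 + 130 + 120 + 85 + 75 + 65 = 975 GB.
Lower bound: ⌈975/185⌉ = 6 USB sticks.
A packing using 6 USB sticks:
  USB stick 1: 180 = 180
  USB stick 2: 165 = 165
  USB stick 3: 155 = 155
  USB stick 4: 130 = 130
  USB stick 5: 120 + 65 = 185
  USB stick 6: 85 + 75 = 160
This matches the lower bound, so 6 is optimal.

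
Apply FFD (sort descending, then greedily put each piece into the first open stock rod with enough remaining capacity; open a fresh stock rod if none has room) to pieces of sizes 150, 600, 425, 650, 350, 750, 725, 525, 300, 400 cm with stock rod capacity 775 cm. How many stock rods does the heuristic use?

7

Sorted descending: 750, 725, 650, 600, 525, 425, 400, 350, 300, 150.
  750 → stock rod 1 (new)  [load 750/775]
  725 → stock rod 2 (new)  [load 725/775]
  650 → stock rod 3 (new)  [load 650/775]
  600 → stock rod 4 (new)  [load 600/775]
  525 → stock rod 5 (new)  [load 525/775]
  425 → stock rod 6 (new)  [load 425/775]
  400 → stock rod 7 (new)  [load 400/775]
  350 → stock rod 6  [load 775/775]
  300 → stock rod 7  [load 700/775]
  150 → stock rod 4  [load 750/775]
7 stock rods opened.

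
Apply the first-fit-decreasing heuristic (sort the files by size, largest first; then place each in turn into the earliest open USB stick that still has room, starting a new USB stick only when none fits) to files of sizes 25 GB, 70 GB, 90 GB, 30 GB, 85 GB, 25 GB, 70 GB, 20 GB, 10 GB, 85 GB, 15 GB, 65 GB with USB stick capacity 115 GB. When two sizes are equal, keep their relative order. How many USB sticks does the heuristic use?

Sorted descending: 90, 85, 85, 70, 70, 65, 30, 25, 25, 20, 15, 10.
  90 → USB stick 1 (new)  [load 90/115]
  85 → USB stick 2 (new)  [load 85/115]
  85 → USB stick 3 (new)  [load 85/115]
  70 → USB stick 4 (new)  [load 70/115]
  70 → USB stick 5 (new)  [load 70/115]
  65 → USB stick 6 (new)  [load 65/115]
  30 → USB stick 2  [load 115/115]
  25 → USB stick 1  [load 115/115]
  25 → USB stick 3  [load 110/115]
  20 → USB stick 4  [load 90/115]
  15 → USB stick 4  [load 105/115]
  10 → USB stick 4  [load 115/115]
6 USB sticks opened.

6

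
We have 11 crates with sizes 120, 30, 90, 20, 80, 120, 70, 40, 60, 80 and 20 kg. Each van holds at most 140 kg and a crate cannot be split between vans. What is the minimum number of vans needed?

Total = 120 + 120 + 90 + 80 + 80 + 70 + 60 + 40 + 30 + 20 + 20 = 730 kg.
Lower bound: ⌈730/140⌉ = 6 vans.
A packing using 6 vans:
  van 1: 120 + 20 = 140
  van 2: 120 + 20 = 140
  van 3: 90 + 40 = 130
  van 4: 80 + 60 = 140
  van 5: 80 + 30 = 110
  van 6: 70 = 70
This matches the lower bound, so 6 is optimal.

6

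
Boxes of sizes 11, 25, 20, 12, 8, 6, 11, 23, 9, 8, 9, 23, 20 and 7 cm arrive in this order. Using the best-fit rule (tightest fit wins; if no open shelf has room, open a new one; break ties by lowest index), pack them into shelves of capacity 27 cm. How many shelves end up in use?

  11 → shelf 1 (new)  [load 11/27]
  25 → shelf 2 (new)  [load 25/27]
  20 → shelf 3 (new)  [load 20/27]
  12 → shelf 1  [load 23/27]
  8 → shelf 4 (new)  [load 8/27]
  6 → shelf 3  [load 26/27]
  11 → shelf 4  [load 19/27]
  23 → shelf 5 (new)  [load 23/27]
  9 → shelf 6 (new)  [load 9/27]
  8 → shelf 4  [load 27/27]
  9 → shelf 6  [load 18/27]
  23 → shelf 7 (new)  [load 23/27]
  20 → shelf 8 (new)  [load 20/27]
  7 → shelf 8  [load 27/27]
8 shelves opened.

8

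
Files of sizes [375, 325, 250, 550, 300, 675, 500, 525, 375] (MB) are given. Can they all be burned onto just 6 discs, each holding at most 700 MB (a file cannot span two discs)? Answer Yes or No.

Total = 3875 MB; ⌈3875/700⌉ = 6.
The bound of 6 does not rule out 6, but exhaustive search shows no assignment into 6 discs of capacity 700 MB exists — the minimum is 7.

No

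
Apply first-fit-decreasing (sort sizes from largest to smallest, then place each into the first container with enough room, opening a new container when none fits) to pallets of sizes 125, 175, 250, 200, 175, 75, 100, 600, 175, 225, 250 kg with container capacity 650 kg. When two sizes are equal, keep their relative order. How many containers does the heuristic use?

Sorted descending: 600, 250, 250, 225, 200, 175, 175, 175, 125, 100, 75.
  600 → container 1 (new)  [load 600/650]
  250 → container 2 (new)  [load 250/650]
  250 → container 2  [load 500/650]
  225 → container 3 (new)  [load 225/650]
  200 → container 3  [load 425/650]
  175 → container 3  [load 600/650]
  175 → container 4 (new)  [load 175/650]
  175 → container 4  [load 350/650]
  125 → container 2  [load 625/650]
  100 → container 4  [load 450/650]
  75 → container 4  [load 525/650]
4 containers opened.

4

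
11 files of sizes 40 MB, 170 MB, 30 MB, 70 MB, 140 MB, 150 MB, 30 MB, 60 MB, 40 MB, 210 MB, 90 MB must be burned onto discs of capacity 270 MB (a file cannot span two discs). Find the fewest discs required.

4

Total = 210 + 170 + 150 + 140 + 90 + 70 + 60 + 40 + 40 + 30 + 30 = 1030 MB.
Lower bound: ⌈1030/270⌉ = 4 discs.
A packing using 4 discs:
  disc 1: 210 + 60 = 270
  disc 2: 170 + 90 = 260
  disc 3: 150 + 70 + 40 = 260
  disc 4: 140 + 40 + 30 + 30 = 240
This matches the lower bound, so 4 is optimal.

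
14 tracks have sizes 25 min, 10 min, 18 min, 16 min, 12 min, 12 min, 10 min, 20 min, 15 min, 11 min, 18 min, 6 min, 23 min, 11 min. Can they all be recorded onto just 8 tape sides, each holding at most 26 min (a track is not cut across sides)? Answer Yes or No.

Total = 207 min; ⌈207/26⌉ = 8.
The bound of 8 does not rule out 8, but exhaustive search shows no assignment into 8 tape sides of capacity 26 min exists — the minimum is 9.

No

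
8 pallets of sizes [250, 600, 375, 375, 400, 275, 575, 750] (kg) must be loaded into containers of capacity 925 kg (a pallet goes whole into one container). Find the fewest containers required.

5

Total = 750 + 600 + 575 + 400 + 375 + 375 + 275 + 250 = 3600 kg.
Lower bound: ⌈3600/925⌉ = 4 containers.
A packing using 5 containers:
  container 1: 750 = 750
  container 2: 600 + 275 = 875
  container 3: 575 + 250 = 825
  container 4: 400 + 375 = 775
  container 5: 375 = 375
No arrangement into 4 containers stays within capacity, so 5 is optimal.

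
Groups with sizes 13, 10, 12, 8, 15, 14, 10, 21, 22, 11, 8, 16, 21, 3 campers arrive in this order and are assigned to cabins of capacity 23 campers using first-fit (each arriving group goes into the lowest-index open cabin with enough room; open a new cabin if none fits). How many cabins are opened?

  13 → cabin 1 (new)  [load 13/23]
  10 → cabin 1  [load 23/23]
  12 → cabin 2 (new)  [load 12/23]
  8 → cabin 2  [load 20/23]
  15 → cabin 3 (new)  [load 15/23]
  14 → cabin 4 (new)  [load 14/23]
  10 → cabin 5 (new)  [load 10/23]
  21 → cabin 6 (new)  [load 21/23]
  22 → cabin 7 (new)  [load 22/23]
  11 → cabin 5  [load 21/23]
  8 → cabin 3  [load 23/23]
  16 → cabin 8 (new)  [load 16/23]
  21 → cabin 9 (new)  [load 21/23]
  3 → cabin 2  [load 23/23]
9 cabins opened.

9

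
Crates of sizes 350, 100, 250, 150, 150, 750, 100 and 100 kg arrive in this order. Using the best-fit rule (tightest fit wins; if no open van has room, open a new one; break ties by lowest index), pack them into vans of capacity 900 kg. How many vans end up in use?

3

  350 → van 1 (new)  [load 350/900]
  100 → van 1  [load 450/900]
  250 → van 1  [load 700/900]
  150 → van 1  [load 850/900]
  150 → van 2 (new)  [load 150/900]
  750 → van 2  [load 900/900]
  100 → van 3 (new)  [load 100/900]
  100 → van 3  [load 200/900]
3 vans opened.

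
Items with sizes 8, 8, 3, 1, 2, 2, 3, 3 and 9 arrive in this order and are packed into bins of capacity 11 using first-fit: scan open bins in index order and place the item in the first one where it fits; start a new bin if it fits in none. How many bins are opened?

  8 → bin 1 (new)  [load 8/11]
  8 → bin 2 (new)  [load 8/11]
  3 → bin 1  [load 11/11]
  1 → bin 2  [load 9/11]
  2 → bin 2  [load 11/11]
  2 → bin 3 (new)  [load 2/11]
  3 → bin 3  [load 5/11]
  3 → bin 3  [load 8/11]
  9 → bin 4 (new)  [load 9/11]
4 bins opened.

4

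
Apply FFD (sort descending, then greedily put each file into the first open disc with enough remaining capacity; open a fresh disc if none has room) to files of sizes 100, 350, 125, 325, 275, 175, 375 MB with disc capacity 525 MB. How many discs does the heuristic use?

Sorted descending: 375, 350, 325, 275, 175, 125, 100.
  375 → disc 1 (new)  [load 375/525]
  350 → disc 2 (new)  [load 350/525]
  325 → disc 3 (new)  [load 325/525]
  275 → disc 4 (new)  [load 275/525]
  175 → disc 2  [load 525/525]
  125 → disc 1  [load 500/525]
  100 → disc 3  [load 425/525]
4 discs opened.

4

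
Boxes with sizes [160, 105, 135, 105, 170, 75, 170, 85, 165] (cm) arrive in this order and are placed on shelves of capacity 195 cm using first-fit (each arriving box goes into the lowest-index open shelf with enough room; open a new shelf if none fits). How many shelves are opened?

7

  160 → shelf 1 (new)  [load 160/195]
  105 → shelf 2 (new)  [load 105/195]
  135 → shelf 3 (new)  [load 135/195]
  105 → shelf 4 (new)  [load 105/195]
  170 → shelf 5 (new)  [load 170/195]
  75 → shelf 2  [load 180/195]
  170 → shelf 6 (new)  [load 170/195]
  85 → shelf 4  [load 190/195]
  165 → shelf 7 (new)  [load 165/195]
7 shelves opened.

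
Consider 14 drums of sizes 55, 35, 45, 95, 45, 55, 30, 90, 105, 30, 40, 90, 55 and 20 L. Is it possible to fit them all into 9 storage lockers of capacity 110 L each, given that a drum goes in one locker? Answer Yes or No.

A valid assignment using 8 storage lockers:
  locker 1: 105 = 105
  locker 2: 95 = 95
  locker 3: 90 + 20 = 110
  locker 4: 90 = 90
  locker 5: 55 + 55 = 110
  locker 6: 55 + 45 = 100
  locker 7: 45 + 40 = 85
  locker 8: 35 + 30 + 30 = 95
That uses only 8 ≤ 9, so 9 storage lockers are enough.

Yes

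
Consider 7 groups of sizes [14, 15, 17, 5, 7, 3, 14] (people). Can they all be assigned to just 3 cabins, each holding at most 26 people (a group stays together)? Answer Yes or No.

Total = 75 people; ⌈75/26⌉ = 3.
4 groups each exceed half the capacity and cannot share a cabin, forcing at least 4 cabins.
At least 4 cabins are required, but only 3 are allowed.

No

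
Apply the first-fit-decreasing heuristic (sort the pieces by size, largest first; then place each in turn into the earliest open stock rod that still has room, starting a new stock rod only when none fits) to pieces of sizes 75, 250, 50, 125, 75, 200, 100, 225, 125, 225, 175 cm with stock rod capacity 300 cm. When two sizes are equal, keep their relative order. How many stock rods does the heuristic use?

6

Sorted descending: 250, 225, 225, 200, 175, 125, 125, 100, 75, 75, 50.
  250 → stock rod 1 (new)  [load 250/300]
  225 → stock rod 2 (new)  [load 225/300]
  225 → stock rod 3 (new)  [load 225/300]
  200 → stock rod 4 (new)  [load 200/300]
  175 → stock rod 5 (new)  [load 175/300]
  125 → stock rod 5  [load 300/300]
  125 → stock rod 6 (new)  [load 125/300]
  100 → stock rod 4  [load 300/300]
  75 → stock rod 2  [load 300/300]
  75 → stock rod 3  [load 300/300]
  50 → stock rod 1  [load 300/300]
6 stock rods opened.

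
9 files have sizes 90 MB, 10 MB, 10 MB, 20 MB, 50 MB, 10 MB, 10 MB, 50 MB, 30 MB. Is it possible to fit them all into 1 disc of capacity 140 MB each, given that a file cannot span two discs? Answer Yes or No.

No

Total = 280 MB; ⌈280/140⌉ = 2.
At least 2 discs are required, but only 1 is allowed.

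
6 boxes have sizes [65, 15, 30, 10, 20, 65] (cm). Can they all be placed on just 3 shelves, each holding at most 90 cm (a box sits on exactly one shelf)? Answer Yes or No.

Yes

A valid assignment using 3 shelves:
  shelf 1: 65 + 20 = 85
  shelf 2: 65 + 15 + 10 = 90
  shelf 3: 30 = 30
Every load is within 90 cm, so 3 shelves suffice.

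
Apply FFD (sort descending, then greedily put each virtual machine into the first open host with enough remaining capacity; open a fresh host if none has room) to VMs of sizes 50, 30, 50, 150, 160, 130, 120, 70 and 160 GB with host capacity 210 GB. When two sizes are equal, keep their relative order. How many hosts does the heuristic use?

5

Sorted descending: 160, 160, 150, 130, 120, 70, 50, 50, 30.
  160 → host 1 (new)  [load 160/210]
  160 → host 2 (new)  [load 160/210]
  150 → host 3 (new)  [load 150/210]
  130 → host 4 (new)  [load 130/210]
  120 → host 5 (new)  [load 120/210]
  70 → host 4  [load 200/210]
  50 → host 1  [load 210/210]
  50 → host 2  [load 210/210]
  30 → host 3  [load 180/210]
5 hosts opened.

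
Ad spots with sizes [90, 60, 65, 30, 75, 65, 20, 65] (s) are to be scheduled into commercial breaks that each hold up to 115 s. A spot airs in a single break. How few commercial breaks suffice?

6

Total = 90 + 75 + 65 + 65 + 65 + 60 + 30 + 20 = 470 s.
Lower bound: ⌈470/115⌉ = 5 commercial breaks.
Also, 6 ad spots each exceed 115/2 s, and no two of those can share a break, so at least 6 commercial breaks are needed.
A packing using 6 commercial breaks:
  break 1: 90 + 20 = 110
  break 2: 75 + 30 = 105
  break 3: 65 = 65
  break 4: 65 = 65
  break 5: 65 = 65
  break 6: 60 = 60
This matches the lower bound, so 6 is optimal.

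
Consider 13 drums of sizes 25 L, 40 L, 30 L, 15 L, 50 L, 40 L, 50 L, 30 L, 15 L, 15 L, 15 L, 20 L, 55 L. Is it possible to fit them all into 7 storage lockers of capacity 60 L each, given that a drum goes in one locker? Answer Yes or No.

Total = 400 L; ⌈400/60⌉ = 7.
The bound of 7 does not rule out 7, but exhaustive search shows no assignment into 7 storage lockers of capacity 60 L exists — the minimum is 8.

No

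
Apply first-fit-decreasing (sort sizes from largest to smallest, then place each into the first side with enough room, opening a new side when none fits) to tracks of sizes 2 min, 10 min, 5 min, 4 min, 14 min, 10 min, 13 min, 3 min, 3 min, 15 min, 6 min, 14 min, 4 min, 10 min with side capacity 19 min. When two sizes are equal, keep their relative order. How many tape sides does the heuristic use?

Sorted descending: 15, 14, 14, 13, 10, 10, 10, 6, 5, 4, 4, 3, 3, 2.
  15 → side 1 (new)  [load 15/19]
  14 → side 2 (new)  [load 14/19]
  14 → side 3 (new)  [load 14/19]
  13 → side 4 (new)  [load 13/19]
  10 → side 5 (new)  [load 10/19]
  10 → side 6 (new)  [load 10/19]
  10 → side 7 (new)  [load 10/19]
  6 → side 4  [load 19/19]
  5 → side 2  [load 19/19]
  4 → side 1  [load 19/19]
  4 → side 3  [load 18/19]
  3 → side 5  [load 13/19]
  3 → side 5  [load 16/19]
  2 → side 5  [load 18/19]
7 tape sides opened.

7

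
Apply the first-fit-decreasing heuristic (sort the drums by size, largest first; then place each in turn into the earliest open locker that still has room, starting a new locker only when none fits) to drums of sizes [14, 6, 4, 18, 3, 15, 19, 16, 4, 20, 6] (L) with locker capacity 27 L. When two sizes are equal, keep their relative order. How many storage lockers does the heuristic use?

Sorted descending: 20, 19, 18, 16, 15, 14, 6, 6, 4, 4, 3.
  20 → locker 1 (new)  [load 20/27]
  19 → locker 2 (new)  [load 19/27]
  18 → locker 3 (new)  [load 18/27]
  16 → locker 4 (new)  [load 16/27]
  15 → locker 5 (new)  [load 15/27]
  14 → locker 6 (new)  [load 14/27]
  6 → locker 1  [load 26/27]
  6 → locker 2  [load 25/27]
  4 → locker 3  [load 22/27]
  4 → locker 3  [load 26/27]
  3 → locker 4  [load 19/27]
6 storage lockers opened.

6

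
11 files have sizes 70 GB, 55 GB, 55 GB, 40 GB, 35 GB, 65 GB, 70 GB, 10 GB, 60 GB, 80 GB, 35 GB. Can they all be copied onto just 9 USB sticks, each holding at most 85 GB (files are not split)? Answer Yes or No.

A valid assignment using 9 USB sticks:
  USB stick 1: 80 = 80
  USB stick 2: 70 + 10 = 80
  USB stick 3: 70 = 70
  USB stick 4: 65 = 65
  USB stick 5: 60 = 60
  USB stick 6: 55 = 55
  USB stick 7: 55 = 55
  USB stick 8: 40 + 35 = 75
  USB stick 9: 35 = 35
Every load is within 85 GB, so 9 USB sticks suffice.

Yes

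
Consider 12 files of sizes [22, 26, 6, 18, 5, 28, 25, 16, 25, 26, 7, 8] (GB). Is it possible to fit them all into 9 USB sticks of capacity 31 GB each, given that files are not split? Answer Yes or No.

A valid assignment using 8 USB sticks:
  USB stick 1: 28 = 28
  USB stick 2: 26 + 5 = 31
  USB stick 3: 26 = 26
  USB stick 4: 25 + 6 = 31
  USB stick 5: 25 = 25
  USB stick 6: 22 + 8 = 30
  USB stick 7: 18 + 7 = 25
  USB stick 8: 16 = 16
That uses only 8 ≤ 9, so 9 USB sticks are enough.

Yes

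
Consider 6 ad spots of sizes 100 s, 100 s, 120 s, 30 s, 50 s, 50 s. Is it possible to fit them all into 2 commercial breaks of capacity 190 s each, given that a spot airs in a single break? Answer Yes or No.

Total = 450 s; ⌈450/190⌉ = 3.
At least 3 commercial breaks are required, but only 2 are allowed.

No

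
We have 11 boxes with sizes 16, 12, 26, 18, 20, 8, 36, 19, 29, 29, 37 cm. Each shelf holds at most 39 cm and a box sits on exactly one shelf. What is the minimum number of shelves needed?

Total = 37 + 36 + 29 + 29 + 26 + 20 + 19 + 18 + 16 + 12 + 8 = 250 cm.
Lower bound: ⌈250/39⌉ = 7 shelves.
A packing using 7 shelves:
  shelf 1: 37 = 37
  shelf 2: 36 = 36
  shelf 3: 29 + 8 = 37
  shelf 4: 29 = 29
  shelf 5: 26 + 12 = 38
  shelf 6: 20 + 19 = 39
  shelf 7: 18 + 16 = 34
This matches the lower bound, so 7 is optimal.

7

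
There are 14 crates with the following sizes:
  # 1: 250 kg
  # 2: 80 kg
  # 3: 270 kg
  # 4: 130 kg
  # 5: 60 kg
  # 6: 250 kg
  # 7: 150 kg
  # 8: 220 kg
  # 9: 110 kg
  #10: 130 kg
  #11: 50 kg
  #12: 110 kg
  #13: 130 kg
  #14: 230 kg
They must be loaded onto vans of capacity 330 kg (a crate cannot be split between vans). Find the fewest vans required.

Total = 270 + 250 + 250 + 230 + 220 + 150 + 130 + 130 + 130 + 110 + 110 + 80 + 60 + 50 = 2170 kg.
Lower bound: ⌈2170/330⌉ = 7 vans.
A packing using 8 vans:
  van 1: 270 + 60 = 330
  van 2: 250 + 80 = 330
  van 3: 250 + 50 = 300
  van 4: 230 = 230
  van 5: 220 + 110 = 330
  van 6: 150 + 130 = 280
  van 7: 130 + 130 = 260
  van 8: 110 = 110
No arrangement into 7 vans stays within capacity, so 8 is optimal.

8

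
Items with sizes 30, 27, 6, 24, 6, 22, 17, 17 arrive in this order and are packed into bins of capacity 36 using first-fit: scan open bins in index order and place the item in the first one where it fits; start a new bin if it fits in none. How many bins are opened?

5

  30 → bin 1 (new)  [load 30/36]
  27 → bin 2 (new)  [load 27/36]
  6 → bin 1  [load 36/36]
  24 → bin 3 (new)  [load 24/36]
  6 → bin 2  [load 33/36]
  22 → bin 4 (new)  [load 22/36]
  17 → bin 5 (new)  [load 17/36]
  17 → bin 5  [load 34/36]
5 bins opened.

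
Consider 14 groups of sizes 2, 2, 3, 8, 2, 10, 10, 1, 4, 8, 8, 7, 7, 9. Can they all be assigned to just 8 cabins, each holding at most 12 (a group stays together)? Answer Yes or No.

A valid assignment using 8 cabins:
  cabin 1: 10 + 2 = 12
  cabin 2: 10 + 2 = 12
  cabin 3: 9 + 3 = 12
  cabin 4: 8 + 4 = 12
  cabin 5: 8 + 2 + 1 = 11
  cabin 6: 8 = 8
  cabin 7: 7 = 7
  cabin 8: 7 = 7
Every load is within 12, so 8 cabins suffice.

Yes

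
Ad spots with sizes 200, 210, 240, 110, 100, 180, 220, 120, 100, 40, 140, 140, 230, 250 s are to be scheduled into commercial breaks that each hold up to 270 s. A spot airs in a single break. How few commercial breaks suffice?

10

Total = 250 + 240 + 230 + 220 + 210 + 200 + 180 + 140 + 140 + 120 + 110 + 100 + 100 + 40 = 2280 s.
Lower bound: ⌈2280/270⌉ = 9 commercial breaks.
A packing using 10 commercial breaks:
  break 1: 250 = 250
  break 2: 240 = 240
  break 3: 230 + 40 = 270
  break 4: 220 = 220
  break 5: 210 = 210
  break 6: 200 = 200
  break 7: 180 = 180
  break 8: 140 + 120 = 260
  break 9: 140 + 110 = 250
  break 10: 100 + 100 = 200
No arrangement into 9 commercial breaks stays within capacity, so 10 is optimal.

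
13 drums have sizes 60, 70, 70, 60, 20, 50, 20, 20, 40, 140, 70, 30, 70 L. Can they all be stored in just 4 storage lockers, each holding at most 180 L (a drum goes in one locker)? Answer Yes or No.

A valid assignment using 4 storage lockers:
  locker 1: 140 + 40 = 180
  locker 2: 70 + 70 + 20 + 20 = 180
  locker 3: 70 + 60 + 50 = 180
  locker 4: 70 + 60 + 30 + 20 = 180
Every load is within 180 L, so 4 storage lockers suffice.

Yes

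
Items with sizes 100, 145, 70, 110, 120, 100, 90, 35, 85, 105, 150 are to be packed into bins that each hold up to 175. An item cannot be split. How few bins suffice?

8

Total = 150 + 145 + 120 + 110 + 105 + 100 + 100 + 90 + 85 + 70 + 35 = 1110.
Lower bound: ⌈1110/175⌉ = 7 bins.
Also, 8 items each exceed 175/2, and no two of those can share a bin, so at least 8 bins are needed.
A packing using 8 bins:
  bin 1: 150 = 150
  bin 2: 145 = 145
  bin 3: 120 + 35 = 155
  bin 4: 110 = 110
  bin 5: 105 + 70 = 175
  bin 6: 100 = 100
  bin 7: 100 = 100
  bin 8: 90 + 85 = 175
This matches the lower bound, so 8 is optimal.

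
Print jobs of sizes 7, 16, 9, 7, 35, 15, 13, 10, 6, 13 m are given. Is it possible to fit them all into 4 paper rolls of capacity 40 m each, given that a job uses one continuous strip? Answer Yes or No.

Yes

A valid assignment using 4 paper rolls:
  roll 1: 35 = 35
  roll 2: 16 + 15 + 9 = 40
  roll 3: 13 + 13 + 10 = 36
  roll 4: 7 + 7 + 6 = 20
Every load is within 40 m, so 4 paper rolls suffice.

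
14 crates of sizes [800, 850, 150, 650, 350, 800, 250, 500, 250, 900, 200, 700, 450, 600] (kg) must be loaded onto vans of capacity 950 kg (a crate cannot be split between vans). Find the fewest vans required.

Total = 900 + 850 + 800 + 800 + 700 + 650 + 600 + 500 + 450 + 350 + 250 + 250 + 200 + 150 = 7450 kg.
Lower bound: ⌈7450/950⌉ = 8 vans.
A packing using 9 vans:
  van 1: 900 = 900
  van 2: 850 = 850
  van 3: 800 + 150 = 950
  van 4: 800 = 800
  van 5: 700 + 250 = 950
  van 6: 650 + 250 = 900
  van 7: 600 + 350 = 950
  van 8: 500 + 450 = 950
  van 9: 200 = 200
No arrangement into 8 vans stays within capacity, so 9 is optimal.

9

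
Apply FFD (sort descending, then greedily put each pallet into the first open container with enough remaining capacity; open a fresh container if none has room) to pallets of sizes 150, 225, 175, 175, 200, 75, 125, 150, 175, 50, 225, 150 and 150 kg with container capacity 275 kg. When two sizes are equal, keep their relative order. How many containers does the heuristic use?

Sorted descending: 225, 225, 200, 175, 175, 175, 150, 150, 150, 150, 125, 75, 50.
  225 → container 1 (new)  [load 225/275]
  225 → container 2 (new)  [load 225/275]
  200 → container 3 (new)  [load 200/275]
  175 → container 4 (new)  [load 175/275]
  175 → container 5 (new)  [load 175/275]
  175 → container 6 (new)  [load 175/275]
  150 → container 7 (new)  [load 150/275]
  150 → container 8 (new)  [load 150/275]
  150 → container 9 (new)  [load 150/275]
  150 → container 10 (new)  [load 150/275]
  125 → container 7  [load 275/275]
  75 → container 3  [load 275/275]
  50 → container 1  [load 275/275]
10 containers opened.

10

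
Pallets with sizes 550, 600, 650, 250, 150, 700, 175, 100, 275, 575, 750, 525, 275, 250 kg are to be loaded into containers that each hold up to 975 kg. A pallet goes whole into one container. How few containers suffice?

7

Total = 750 + 700 + 650 + 600 + 575 + 550 + 525 + 275 + 275 + 250 + 250 + 175 + 150 + 100 = 5825 kg.
Lower bound: ⌈5825/975⌉ = 6 containers.
Also, 7 pallets each exceed 975/2 kg, and no two of those can share a container, so at least 7 containers are needed.
A packing using 7 containers:
  container 1: 750 + 175 = 925
  container 2: 700 + 275 = 975
  container 3: 650 + 275 = 925
  container 4: 600 + 250 + 100 = 950
  container 5: 575 + 250 + 150 = 975
  container 6: 550 = 550
  container 7: 525 = 525
This matches the lower bound, so 7 is optimal.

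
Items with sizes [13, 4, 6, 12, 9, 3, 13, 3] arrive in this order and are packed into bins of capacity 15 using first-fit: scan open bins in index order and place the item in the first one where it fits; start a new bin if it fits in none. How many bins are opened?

  13 → bin 1 (new)  [load 13/15]
  4 → bin 2 (new)  [load 4/15]
  6 → bin 2  [load 10/15]
  12 → bin 3 (new)  [load 12/15]
  9 → bin 4 (new)  [load 9/15]
  3 → bin 2  [load 13/15]
  13 → bin 5 (new)  [load 13/15]
  3 → bin 3  [load 15/15]
5 bins opened.

5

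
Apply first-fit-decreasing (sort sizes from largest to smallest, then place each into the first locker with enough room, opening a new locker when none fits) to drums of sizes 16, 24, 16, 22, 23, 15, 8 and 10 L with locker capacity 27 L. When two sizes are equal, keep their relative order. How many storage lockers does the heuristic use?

Sorted descending: 24, 23, 22, 16, 16, 15, 10, 8.
  24 → locker 1 (new)  [load 24/27]
  23 → locker 2 (new)  [load 23/27]
  22 → locker 3 (new)  [load 22/27]
  16 → locker 4 (new)  [load 16/27]
  16 → locker 5 (new)  [load 16/27]
  15 → locker 6 (new)  [load 15/27]
  10 → locker 4  [load 26/27]
  8 → locker 5  [load 24/27]
6 storage lockers opened.

6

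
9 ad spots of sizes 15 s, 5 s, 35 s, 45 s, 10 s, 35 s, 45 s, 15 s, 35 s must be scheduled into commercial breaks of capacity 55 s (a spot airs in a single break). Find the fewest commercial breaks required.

Total = 45 + 45 + 35 + 35 + 35 + 15 + 15 + 10 + 5 = 240 s.
Lower bound: ⌈240/55⌉ = 5 commercial breaks.
A packing using 5 commercial breaks:
  break 1: 45 + 10 = 55
  break 2: 45 + 5 = 50
  break 3: 35 + 15 = 50
  break 4: 35 + 15 = 50
  break 5: 35 = 35
This matches the lower bound, so 5 is optimal.

5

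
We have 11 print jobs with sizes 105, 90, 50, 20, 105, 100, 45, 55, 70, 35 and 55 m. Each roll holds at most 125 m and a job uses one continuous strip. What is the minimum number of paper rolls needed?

7

Total = 105 + 105 + 100 + 90 + 70 + 55 + 55 + 50 + 45 + 35 + 20 = 730 m.
Lower bound: ⌈730/125⌉ = 6 paper rolls.
A packing using 7 paper rolls:
  roll 1: 105 + 20 = 125
  roll 2: 105 = 105
  roll 3: 100 = 100
  roll 4: 90 + 35 = 125
  roll 5: 70 + 55 = 125
  roll 6: 55 + 50 = 105
  roll 7: 45 = 45
No arrangement into 6 paper rolls stays within capacity, so 7 is optimal.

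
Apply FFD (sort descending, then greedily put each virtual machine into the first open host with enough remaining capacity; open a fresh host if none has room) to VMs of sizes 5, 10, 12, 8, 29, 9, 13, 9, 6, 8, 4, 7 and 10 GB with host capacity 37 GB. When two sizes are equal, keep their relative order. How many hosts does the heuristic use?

4

Sorted descending: 29, 13, 12, 10, 10, 9, 9, 8, 8, 7, 6, 5, 4.
  29 → host 1 (new)  [load 29/37]
  13 → host 2 (new)  [load 13/37]
  12 → host 2  [load 25/37]
  10 → host 2  [load 35/37]
  10 → host 3 (new)  [load 10/37]
  9 → host 3  [load 19/37]
  9 → host 3  [load 28/37]
  8 → host 1  [load 37/37]
  8 → host 3  [load 36/37]
  7 → host 4 (new)  [load 7/37]
  6 → host 4  [load 13/37]
  5 → host 4  [load 18/37]
  4 → host 4  [load 22/37]
4 hosts opened.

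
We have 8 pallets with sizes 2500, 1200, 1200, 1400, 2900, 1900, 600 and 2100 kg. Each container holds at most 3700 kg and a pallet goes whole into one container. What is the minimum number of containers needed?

Total = 2900 + 2500 + 2100 + 1900 + 1400 + 1200 + 1200 + 600 = 13800 kg.
Lower bound: ⌈13800/3700⌉ = 4 containers.
A packing using 4 containers:
  container 1: 2900 + 600 = 3500
  container 2: 2500 + 1200 = 3700
  container 3: 2100 + 1400 = 3500
  container 4: 1900 + 1200 = 3100
This matches the lower bound, so 4 is optimal.

4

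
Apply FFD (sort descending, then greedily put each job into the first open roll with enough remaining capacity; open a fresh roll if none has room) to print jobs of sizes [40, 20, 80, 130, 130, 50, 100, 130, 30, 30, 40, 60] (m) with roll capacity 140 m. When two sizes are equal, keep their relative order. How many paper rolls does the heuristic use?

Sorted descending: 130, 130, 130, 100, 80, 60, 50, 40, 40, 30, 30, 20.
  130 → roll 1 (new)  [load 130/140]
  130 → roll 2 (new)  [load 130/140]
  130 → roll 3 (new)  [load 130/140]
  100 → roll 4 (new)  [load 100/140]
  80 → roll 5 (new)  [load 80/140]
  60 → roll 5  [load 140/140]
  50 → roll 6 (new)  [load 50/140]
  40 → roll 4  [load 140/140]
  40 → roll 6  [load 90/140]
  30 → roll 6  [load 120/140]
  30 → roll 7 (new)  [load 30/140]
  20 → roll 6  [load 140/140]
7 paper rolls opened.

7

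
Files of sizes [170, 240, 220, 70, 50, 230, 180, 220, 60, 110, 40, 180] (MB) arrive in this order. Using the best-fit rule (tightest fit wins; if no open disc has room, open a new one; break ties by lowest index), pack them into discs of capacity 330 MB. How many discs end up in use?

7

  170 → disc 1 (new)  [load 170/330]
  240 → disc 2 (new)  [load 240/330]
  220 → disc 3 (new)  [load 220/330]
  70 → disc 2  [load 310/330]
  50 → disc 3  [load 270/330]
  230 → disc 4 (new)  [load 230/330]
  180 → disc 5 (new)  [load 180/330]
  220 → disc 6 (new)  [load 220/330]
  60 → disc 3  [load 330/330]
  110 → disc 6  [load 330/330]
  40 → disc 4  [load 270/330]
  180 → disc 7 (new)  [load 180/330]
7 discs opened.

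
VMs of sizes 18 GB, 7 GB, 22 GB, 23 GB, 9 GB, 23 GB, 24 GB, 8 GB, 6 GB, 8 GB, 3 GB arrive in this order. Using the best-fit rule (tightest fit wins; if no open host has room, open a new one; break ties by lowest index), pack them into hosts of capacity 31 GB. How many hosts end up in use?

  18 → host 1 (new)  [load 18/31]
  7 → host 1  [load 25/31]
  22 → host 2 (new)  [load 22/31]
  23 → host 3 (new)  [load 23/31]
  9 → host 2  [load 31/31]
  23 → host 4 (new)  [load 23/31]
  24 → host 5 (new)  [load 24/31]
  8 → host 3  [load 31/31]
  6 → host 1  [load 31/31]
  8 → host 4  [load 31/31]
  3 → host 5  [load 27/31]
5 hosts opened.

5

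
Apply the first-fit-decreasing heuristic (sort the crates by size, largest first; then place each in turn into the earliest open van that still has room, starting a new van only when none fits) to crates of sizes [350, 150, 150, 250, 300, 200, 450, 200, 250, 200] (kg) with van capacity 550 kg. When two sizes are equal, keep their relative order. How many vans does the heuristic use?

5

Sorted descending: 450, 350, 300, 250, 250, 200, 200, 200, 150, 150.
  450 → van 1 (new)  [load 450/550]
  350 → van 2 (new)  [load 350/550]
  300 → van 3 (new)  [load 300/550]
  250 → van 3  [load 550/550]
  250 → van 4 (new)  [load 250/550]
  200 → van 2  [load 550/550]
  200 → van 4  [load 450/550]
  200 → van 5 (new)  [load 200/550]
  150 → van 5  [load 350/550]
  150 → van 5  [load 500/550]
5 vans opened.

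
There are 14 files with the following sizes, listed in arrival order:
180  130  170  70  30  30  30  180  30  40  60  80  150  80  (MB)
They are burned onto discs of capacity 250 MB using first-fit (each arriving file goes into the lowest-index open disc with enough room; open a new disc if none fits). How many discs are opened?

6

  180 → disc 1 (new)  [load 180/250]
  130 → disc 2 (new)  [load 130/250]
  170 → disc 3 (new)  [load 170/250]
  70 → disc 1  [load 250/250]
  30 → disc 2  [load 160/250]
  30 → disc 2  [load 190/250]
  30 → disc 2  [load 220/250]
  180 → disc 4 (new)  [load 180/250]
  30 → disc 2  [load 250/250]
  40 → disc 3  [load 210/250]
  60 → disc 4  [load 240/250]
  80 → disc 5 (new)  [load 80/250]
  150 → disc 5  [load 230/250]
  80 → disc 6 (new)  [load 80/250]
6 discs opened.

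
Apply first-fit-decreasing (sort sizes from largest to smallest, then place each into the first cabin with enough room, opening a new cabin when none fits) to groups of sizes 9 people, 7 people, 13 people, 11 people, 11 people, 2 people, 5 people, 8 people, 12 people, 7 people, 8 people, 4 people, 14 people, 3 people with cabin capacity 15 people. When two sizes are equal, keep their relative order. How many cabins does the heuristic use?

8

Sorted descending: 14, 13, 12, 11, 11, 9, 8, 8, 7, 7, 5, 4, 3, 2.
  14 → cabin 1 (new)  [load 14/15]
  13 → cabin 2 (new)  [load 13/15]
  12 → cabin 3 (new)  [load 12/15]
  11 → cabin 4 (new)  [load 11/15]
  11 → cabin 5 (new)  [load 11/15]
  9 → cabin 6 (new)  [load 9/15]
  8 → cabin 7 (new)  [load 8/15]
  8 → cabin 8 (new)  [load 8/15]
  7 → cabin 7  [load 15/15]
  7 → cabin 8  [load 15/15]
  5 → cabin 6  [load 14/15]
  4 → cabin 4  [load 15/15]
  3 → cabin 3  [load 15/15]
  2 → cabin 2  [load 15/15]
8 cabins opened.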